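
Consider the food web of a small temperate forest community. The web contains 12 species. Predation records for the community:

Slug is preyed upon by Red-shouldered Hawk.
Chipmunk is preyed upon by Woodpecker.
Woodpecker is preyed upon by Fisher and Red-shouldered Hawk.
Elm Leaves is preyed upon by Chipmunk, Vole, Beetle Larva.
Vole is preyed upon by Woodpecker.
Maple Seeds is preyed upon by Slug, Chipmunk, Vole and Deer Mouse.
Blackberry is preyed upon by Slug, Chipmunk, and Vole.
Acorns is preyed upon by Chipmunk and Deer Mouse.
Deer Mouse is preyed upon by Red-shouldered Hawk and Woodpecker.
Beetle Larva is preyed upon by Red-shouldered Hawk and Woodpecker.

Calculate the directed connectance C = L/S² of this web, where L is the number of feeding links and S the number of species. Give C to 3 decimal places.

The web has S = 12 species and L = 21 feeding links.
C = L / S² = 21 / 144 = 0.1458 ≈ 0.146.

C = 0.146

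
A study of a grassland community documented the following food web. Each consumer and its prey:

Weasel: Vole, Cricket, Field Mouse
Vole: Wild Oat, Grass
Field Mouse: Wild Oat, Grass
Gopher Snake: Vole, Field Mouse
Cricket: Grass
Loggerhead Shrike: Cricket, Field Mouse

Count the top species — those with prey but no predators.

3

Top species (has prey, but nothing eats it): Loggerhead Shrike, Gopher Snake, Weasel.
Count: 3.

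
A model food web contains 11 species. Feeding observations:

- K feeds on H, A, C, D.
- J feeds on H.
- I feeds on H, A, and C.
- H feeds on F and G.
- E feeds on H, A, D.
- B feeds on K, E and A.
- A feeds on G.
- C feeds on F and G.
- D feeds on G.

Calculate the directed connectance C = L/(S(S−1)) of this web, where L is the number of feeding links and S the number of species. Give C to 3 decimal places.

C = 0.182

The web has S = 11 species and L = 20 feeding links.
C = L / (S(S−1)) = 20 / 110 = 0.1818 ≈ 0.182.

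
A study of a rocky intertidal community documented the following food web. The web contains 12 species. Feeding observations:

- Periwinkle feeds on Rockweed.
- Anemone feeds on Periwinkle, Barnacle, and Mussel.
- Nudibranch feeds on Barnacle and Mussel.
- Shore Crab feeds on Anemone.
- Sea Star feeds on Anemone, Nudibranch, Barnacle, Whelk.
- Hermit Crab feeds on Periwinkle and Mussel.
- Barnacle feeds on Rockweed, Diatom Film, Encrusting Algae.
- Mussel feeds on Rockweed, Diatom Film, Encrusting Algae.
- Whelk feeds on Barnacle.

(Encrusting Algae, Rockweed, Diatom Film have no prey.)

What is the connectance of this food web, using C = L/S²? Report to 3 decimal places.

The web has S = 12 species and L = 20 feeding links.
C = L / S² = 20 / 144 = 0.1389 ≈ 0.139.

C = 0.139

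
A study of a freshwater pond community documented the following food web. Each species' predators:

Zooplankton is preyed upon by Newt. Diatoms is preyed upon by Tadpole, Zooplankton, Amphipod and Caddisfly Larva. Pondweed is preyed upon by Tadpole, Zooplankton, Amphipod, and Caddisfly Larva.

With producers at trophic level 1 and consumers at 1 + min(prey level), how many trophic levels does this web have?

Producers (level 1): Pondweed, Diatoms.
Following each consumer down to its lowest-level prey: Pondweed → Zooplankton → Newt (levels 1 through 3).
All prey of Newt (Zooplankton 2) are at level 2 or above, so Newt is at level 1 + 2 = 3.
Every consumer has at least one prey at level 2 or below, so none exceeds level 3.

3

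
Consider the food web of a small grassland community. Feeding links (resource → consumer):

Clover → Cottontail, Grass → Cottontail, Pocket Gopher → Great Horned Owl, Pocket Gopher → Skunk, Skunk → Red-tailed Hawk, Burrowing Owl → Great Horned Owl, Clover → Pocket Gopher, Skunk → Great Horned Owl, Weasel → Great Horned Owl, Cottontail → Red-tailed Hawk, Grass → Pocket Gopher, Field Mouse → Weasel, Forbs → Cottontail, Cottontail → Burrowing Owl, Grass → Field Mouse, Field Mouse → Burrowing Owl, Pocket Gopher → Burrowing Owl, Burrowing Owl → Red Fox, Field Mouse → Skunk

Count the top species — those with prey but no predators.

3

Top species (has prey, but nothing eats it): Red-tailed Hawk, Red Fox, Great Horned Owl.
Count: 3.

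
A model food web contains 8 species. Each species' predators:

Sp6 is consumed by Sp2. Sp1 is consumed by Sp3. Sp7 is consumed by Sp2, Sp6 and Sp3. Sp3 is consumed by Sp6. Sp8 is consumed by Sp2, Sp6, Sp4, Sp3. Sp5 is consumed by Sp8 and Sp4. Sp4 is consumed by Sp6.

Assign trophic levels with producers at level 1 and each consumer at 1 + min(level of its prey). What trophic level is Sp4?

Trophic level 2

Sp5 is a producer → level 1.
Sp4 eats Sp5 → level 2.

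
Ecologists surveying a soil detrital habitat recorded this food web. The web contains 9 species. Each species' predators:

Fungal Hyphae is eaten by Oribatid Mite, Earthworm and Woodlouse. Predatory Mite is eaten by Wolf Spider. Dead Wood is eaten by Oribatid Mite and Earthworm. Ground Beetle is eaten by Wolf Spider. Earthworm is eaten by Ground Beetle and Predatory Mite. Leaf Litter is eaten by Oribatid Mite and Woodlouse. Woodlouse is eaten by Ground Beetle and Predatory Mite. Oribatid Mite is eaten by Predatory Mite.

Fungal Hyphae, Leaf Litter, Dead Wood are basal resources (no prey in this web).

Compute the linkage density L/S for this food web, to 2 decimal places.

There are L = 14 links among S = 9 species.
L/S = 14/9 = 1.5556 ≈ 1.56.

L/S = 1.56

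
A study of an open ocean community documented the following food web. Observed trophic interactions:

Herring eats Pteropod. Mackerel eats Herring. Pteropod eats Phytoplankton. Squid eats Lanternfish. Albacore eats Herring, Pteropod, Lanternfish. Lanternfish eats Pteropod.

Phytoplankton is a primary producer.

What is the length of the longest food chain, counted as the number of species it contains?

One longest chain: Phytoplankton → Pteropod → Herring → Mackerel.
It has 4 species and 3 links.

4 species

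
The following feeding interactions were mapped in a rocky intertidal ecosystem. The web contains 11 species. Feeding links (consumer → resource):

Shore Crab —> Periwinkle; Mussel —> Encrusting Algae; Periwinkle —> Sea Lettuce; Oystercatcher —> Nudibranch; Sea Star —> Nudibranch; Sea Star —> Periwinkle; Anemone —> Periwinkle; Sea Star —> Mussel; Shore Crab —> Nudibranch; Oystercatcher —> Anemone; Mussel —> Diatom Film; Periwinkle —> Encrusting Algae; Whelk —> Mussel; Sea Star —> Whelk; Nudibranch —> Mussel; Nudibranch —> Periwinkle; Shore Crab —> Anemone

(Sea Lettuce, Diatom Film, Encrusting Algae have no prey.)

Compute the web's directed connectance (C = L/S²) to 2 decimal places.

C = 0.14

The web has S = 11 species and L = 17 feeding links.
C = L / S² = 17 / 121 = 0.1405 ≈ 0.14.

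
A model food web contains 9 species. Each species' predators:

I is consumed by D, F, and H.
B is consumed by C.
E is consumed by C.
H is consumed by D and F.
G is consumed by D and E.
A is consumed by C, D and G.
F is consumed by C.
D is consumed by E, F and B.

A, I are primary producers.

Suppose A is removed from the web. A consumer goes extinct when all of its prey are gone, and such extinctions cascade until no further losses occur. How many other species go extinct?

Remove A.
Round 1: G (all prey gone) → extinct.
No further losses. Total secondary extinctions: 1.

1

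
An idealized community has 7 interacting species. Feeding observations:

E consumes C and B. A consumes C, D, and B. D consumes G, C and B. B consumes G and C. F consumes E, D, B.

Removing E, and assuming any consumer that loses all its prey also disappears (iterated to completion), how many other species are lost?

0

Remove E.
Every predator of it retains at least one other prey: F still has B, D.
No consumer loses all prey, so no secondary extinctions occur.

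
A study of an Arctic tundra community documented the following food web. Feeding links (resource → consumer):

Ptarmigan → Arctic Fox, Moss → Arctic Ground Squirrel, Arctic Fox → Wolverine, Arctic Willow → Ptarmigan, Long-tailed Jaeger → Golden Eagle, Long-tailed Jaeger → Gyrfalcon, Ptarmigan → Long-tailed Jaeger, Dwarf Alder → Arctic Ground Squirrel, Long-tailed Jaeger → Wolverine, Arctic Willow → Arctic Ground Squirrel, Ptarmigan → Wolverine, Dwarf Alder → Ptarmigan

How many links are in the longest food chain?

One longest chain: Dwarf Alder → Ptarmigan → Long-tailed Jaeger → Golden Eagle.
It has 4 species and 3 links.

3 links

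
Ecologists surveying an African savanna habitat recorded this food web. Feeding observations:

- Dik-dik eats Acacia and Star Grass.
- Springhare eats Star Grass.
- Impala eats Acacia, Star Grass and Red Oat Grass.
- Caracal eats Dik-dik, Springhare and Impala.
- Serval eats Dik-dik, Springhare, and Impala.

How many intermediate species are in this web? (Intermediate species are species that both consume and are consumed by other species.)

3

Intermediate species (has both prey and predators): Springhare, Impala, Dik-dik.
Count: 3.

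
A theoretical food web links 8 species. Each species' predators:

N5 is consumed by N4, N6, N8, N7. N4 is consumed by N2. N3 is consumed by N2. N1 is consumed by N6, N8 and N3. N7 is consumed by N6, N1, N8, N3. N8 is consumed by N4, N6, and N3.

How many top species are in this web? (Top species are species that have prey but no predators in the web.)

2

Top species (has prey, but nothing eats it): N6, N2.
Count: 2.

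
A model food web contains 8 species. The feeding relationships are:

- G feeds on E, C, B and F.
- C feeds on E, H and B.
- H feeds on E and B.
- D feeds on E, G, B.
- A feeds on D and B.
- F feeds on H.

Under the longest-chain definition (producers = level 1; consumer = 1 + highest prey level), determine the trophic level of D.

Trophic level 5

E is a producer → level 1.
H eats E (level 1); other prey at levels: B 1 → level 2.
F eats H → level 3.
G eats F (level 3); other prey at levels: E 1, B 1, C 3 → level 4.
D eats G (level 4); other prey at levels: E 1, B 1 → level 5.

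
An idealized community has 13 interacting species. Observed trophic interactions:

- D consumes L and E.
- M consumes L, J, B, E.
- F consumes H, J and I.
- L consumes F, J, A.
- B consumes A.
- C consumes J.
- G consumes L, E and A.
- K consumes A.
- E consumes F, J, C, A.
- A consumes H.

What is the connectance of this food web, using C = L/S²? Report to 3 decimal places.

C = 0.136

The web has S = 13 species and L = 23 feeding links.
C = L / S² = 23 / 169 = 0.1361 ≈ 0.136.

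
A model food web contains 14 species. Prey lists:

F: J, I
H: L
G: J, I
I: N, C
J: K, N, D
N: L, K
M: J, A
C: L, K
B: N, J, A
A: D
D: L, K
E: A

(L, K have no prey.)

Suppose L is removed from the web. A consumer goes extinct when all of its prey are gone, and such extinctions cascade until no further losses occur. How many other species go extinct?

Remove L.
Round 1: H (all prey gone) → extinct.
No further losses. Total secondary extinctions: 1.

1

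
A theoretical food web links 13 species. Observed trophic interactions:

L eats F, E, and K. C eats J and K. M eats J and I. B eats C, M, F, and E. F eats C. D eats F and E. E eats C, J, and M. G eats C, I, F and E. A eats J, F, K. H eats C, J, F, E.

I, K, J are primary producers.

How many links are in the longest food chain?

One longest chain: K → C → F → L.
It has 4 species and 3 links.

3 links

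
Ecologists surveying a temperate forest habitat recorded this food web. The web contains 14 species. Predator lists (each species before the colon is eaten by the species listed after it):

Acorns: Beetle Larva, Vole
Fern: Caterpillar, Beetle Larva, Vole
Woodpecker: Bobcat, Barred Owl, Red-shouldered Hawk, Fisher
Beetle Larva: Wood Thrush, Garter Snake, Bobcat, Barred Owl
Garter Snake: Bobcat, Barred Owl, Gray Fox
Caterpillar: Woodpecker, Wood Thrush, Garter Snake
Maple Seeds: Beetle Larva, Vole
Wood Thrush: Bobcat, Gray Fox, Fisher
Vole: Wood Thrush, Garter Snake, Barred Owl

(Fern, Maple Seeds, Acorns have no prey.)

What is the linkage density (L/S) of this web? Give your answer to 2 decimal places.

There are L = 27 links among S = 14 species.
L/S = 27/14 = 1.9286 ≈ 1.93.

L/S = 1.93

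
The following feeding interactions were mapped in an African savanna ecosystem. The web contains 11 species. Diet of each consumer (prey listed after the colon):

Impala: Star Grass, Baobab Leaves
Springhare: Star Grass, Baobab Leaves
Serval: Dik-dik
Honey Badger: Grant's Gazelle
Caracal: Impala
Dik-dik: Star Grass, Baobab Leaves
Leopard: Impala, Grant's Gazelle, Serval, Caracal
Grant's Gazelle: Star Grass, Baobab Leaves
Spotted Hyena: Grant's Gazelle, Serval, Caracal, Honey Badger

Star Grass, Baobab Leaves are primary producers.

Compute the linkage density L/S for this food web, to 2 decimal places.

L/S = 1.73

There are L = 19 links among S = 11 species.
L/S = 19/11 = 1.7273 ≈ 1.73.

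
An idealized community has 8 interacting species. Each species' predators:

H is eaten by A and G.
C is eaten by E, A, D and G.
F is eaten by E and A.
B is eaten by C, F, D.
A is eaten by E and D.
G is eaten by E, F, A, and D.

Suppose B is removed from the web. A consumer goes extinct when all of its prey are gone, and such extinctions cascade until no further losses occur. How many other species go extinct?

Remove B.
Round 1: C (all prey gone) → extinct.
No further losses. Total secondary extinctions: 1.

1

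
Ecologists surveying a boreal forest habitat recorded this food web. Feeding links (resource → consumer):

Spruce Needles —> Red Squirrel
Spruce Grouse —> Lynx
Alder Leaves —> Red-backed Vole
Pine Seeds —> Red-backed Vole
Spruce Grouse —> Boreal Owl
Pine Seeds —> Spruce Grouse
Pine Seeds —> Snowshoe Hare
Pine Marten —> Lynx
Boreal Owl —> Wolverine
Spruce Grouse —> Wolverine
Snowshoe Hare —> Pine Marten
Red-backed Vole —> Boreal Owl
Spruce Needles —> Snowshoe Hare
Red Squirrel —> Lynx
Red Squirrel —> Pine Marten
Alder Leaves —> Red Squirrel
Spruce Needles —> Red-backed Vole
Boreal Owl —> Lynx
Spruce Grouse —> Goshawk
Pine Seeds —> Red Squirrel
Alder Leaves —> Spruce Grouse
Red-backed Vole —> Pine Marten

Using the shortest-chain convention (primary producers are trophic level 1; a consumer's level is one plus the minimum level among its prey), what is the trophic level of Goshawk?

Pine Seeds is a producer → level 1.
Spruce Grouse eats Pine Seeds → level 2.
Goshawk eats Spruce Grouse → level 3.
No prey of Goshawk is below level 2, so 3 is the minimum.

Trophic level 3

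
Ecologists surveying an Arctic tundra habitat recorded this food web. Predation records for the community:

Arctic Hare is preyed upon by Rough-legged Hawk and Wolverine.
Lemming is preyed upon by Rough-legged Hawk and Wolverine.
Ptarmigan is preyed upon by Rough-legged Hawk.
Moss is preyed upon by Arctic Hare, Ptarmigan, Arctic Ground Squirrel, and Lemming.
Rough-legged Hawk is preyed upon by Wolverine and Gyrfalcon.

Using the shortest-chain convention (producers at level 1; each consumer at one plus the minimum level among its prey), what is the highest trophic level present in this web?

4

Producers (level 1): Moss.
Following each consumer down to its lowest-level prey: Moss → Arctic Hare → Rough-legged Hawk → Gyrfalcon (levels 1 through 4).
All prey of Gyrfalcon (Rough-legged Hawk 3) are at level 3 or above, so Gyrfalcon is at level 1 + 3 = 4.
Every consumer has at least one prey at level 3 or below, so none exceeds level 4.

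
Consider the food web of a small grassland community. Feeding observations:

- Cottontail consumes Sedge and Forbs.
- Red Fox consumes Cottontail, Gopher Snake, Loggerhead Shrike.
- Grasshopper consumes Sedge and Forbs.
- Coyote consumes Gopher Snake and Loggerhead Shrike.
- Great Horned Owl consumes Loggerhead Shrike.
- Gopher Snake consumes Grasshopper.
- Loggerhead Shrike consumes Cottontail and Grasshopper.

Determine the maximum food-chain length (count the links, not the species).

One longest chain: Sedge → Cottontail → Loggerhead Shrike → Coyote.
It has 4 species and 3 links.

3 links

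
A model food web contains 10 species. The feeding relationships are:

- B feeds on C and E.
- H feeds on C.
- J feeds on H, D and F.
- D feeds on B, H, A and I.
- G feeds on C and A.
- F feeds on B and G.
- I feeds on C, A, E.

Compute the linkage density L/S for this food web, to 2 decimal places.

There are L = 17 links among S = 10 species.
L/S = 17/10 = 1.7000 ≈ 1.70.

L/S = 1.70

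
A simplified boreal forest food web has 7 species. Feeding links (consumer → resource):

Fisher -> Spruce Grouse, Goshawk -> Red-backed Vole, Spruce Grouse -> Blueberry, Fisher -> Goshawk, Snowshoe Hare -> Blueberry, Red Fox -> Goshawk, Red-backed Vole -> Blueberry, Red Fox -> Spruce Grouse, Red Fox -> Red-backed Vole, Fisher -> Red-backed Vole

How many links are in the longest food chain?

One longest chain: Blueberry → Red-backed Vole → Goshawk → Fisher.
It has 4 species and 3 links.

3 links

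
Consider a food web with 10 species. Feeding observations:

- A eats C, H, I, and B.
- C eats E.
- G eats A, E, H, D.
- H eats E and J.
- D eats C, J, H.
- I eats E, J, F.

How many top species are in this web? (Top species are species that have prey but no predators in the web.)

1

Top species (has prey, but nothing eats it): G.
Count: 1.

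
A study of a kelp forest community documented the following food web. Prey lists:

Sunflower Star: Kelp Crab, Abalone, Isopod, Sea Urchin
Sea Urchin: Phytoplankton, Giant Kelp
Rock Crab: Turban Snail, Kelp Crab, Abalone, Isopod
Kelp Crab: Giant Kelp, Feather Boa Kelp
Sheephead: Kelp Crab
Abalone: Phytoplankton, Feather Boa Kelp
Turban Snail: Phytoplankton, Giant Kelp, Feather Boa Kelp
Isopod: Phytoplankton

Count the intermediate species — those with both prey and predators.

Intermediate species (has both prey and predators): Turban Snail, Kelp Crab, Abalone, Isopod, Sea Urchin.
Count: 5.

5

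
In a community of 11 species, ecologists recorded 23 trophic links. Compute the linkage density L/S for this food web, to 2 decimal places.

There are L = 23 links among S = 11 species.
L/S = 23/11 = 2.0909 ≈ 2.09.

L/S = 2.09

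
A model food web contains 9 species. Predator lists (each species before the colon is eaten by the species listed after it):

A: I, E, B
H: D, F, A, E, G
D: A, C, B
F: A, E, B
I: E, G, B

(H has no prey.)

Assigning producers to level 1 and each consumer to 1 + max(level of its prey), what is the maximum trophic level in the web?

Producers (level 1): H.
H → D → A → I → G gives G level 5.
No species has a prey at level 5, so no species reaches level 6.

5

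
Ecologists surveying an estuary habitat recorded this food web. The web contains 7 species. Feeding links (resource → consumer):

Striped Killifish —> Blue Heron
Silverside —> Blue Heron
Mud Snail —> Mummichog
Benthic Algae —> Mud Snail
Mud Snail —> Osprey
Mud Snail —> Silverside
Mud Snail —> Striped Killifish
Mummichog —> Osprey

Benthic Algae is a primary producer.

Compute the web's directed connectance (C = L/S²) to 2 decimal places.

The web has S = 7 species and L = 8 feeding links.
C = L / S² = 8 / 49 = 0.1633 ≈ 0.16.

C = 0.16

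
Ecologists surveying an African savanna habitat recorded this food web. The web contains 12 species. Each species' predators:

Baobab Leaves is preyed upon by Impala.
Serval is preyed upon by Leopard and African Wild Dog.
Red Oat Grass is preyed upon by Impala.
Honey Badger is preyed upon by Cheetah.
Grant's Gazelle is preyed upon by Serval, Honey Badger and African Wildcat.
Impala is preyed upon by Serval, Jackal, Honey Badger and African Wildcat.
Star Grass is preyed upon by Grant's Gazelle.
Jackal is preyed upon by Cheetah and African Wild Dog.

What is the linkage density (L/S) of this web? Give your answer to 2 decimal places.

L/S = 1.25

There are L = 15 links among S = 12 species.
L/S = 15/12 = 1.2500 ≈ 1.25.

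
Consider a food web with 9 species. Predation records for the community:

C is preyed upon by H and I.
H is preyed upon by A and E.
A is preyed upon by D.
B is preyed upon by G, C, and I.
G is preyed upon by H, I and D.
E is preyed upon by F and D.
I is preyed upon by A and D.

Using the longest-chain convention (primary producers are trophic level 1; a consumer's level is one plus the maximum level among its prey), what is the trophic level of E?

Trophic level 4

B is a producer → level 1.
C eats B → level 2.
H eats C (level 2); other prey at levels: G 2 → level 3.
E eats H → level 4.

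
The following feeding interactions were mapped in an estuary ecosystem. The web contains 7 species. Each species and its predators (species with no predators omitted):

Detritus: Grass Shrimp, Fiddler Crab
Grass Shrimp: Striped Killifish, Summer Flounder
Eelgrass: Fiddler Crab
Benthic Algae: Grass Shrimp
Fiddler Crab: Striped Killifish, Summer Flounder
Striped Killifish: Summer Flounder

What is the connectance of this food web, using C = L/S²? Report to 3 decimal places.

C = 0.184

The web has S = 7 species and L = 9 feeding links.
C = L / S² = 9 / 49 = 0.1837 ≈ 0.184.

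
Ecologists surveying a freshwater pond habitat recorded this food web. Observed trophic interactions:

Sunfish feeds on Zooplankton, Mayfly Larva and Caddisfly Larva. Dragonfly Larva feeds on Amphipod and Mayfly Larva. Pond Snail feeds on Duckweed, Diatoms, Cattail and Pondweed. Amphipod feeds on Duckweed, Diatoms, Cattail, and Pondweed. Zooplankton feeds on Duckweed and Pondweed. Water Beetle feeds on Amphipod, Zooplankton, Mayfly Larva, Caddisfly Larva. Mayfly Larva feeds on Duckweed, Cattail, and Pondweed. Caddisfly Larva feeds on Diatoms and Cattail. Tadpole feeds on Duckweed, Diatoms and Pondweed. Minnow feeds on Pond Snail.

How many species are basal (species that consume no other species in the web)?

4

Basal species (no prey listed): Diatoms, Duckweed, Pondweed, Cattail.
Count: 4.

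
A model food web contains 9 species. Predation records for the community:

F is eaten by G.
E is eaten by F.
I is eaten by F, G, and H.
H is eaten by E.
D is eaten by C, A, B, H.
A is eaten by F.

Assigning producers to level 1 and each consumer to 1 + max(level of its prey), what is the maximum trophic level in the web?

Producers (level 1): D, I.
D → H → E → F → G gives G level 5.
No species has a prey at level 5, so no species reaches level 6.

5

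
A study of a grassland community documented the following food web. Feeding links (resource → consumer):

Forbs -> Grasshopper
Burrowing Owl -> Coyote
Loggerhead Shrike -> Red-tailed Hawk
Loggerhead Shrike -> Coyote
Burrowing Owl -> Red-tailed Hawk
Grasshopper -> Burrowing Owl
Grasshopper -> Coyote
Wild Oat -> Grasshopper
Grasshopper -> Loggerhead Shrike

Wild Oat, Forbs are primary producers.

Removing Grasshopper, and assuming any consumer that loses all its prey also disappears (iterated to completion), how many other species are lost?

Remove Grasshopper.
Round 1: Loggerhead Shrike (all prey gone), Burrowing Owl (all prey gone) → extinct.
Round 2: Coyote (all prey gone), Red-tailed Hawk (all prey gone) → extinct.
No further losses. Total secondary extinctions: 4.

4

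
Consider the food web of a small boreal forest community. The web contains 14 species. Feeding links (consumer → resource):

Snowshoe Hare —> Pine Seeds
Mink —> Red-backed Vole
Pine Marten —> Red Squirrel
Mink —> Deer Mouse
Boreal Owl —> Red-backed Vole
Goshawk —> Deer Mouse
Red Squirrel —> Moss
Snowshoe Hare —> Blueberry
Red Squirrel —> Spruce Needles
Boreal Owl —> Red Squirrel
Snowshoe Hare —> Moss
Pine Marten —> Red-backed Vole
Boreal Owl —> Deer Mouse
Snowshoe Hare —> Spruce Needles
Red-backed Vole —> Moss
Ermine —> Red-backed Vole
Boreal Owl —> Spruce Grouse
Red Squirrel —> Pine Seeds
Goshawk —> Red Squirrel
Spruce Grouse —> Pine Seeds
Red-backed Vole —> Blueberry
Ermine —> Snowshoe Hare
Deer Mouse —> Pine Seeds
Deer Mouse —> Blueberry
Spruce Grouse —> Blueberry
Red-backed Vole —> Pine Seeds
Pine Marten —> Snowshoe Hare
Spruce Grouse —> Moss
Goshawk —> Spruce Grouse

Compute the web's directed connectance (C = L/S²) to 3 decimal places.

C = 0.148

The web has S = 14 species and L = 29 feeding links.
C = L / S² = 29 / 196 = 0.1480 ≈ 0.148.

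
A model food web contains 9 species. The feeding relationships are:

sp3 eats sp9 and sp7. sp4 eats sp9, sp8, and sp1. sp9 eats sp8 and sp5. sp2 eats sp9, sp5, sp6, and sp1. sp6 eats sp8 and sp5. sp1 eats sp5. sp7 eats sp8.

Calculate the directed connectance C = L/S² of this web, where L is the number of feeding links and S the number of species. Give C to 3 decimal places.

C = 0.185

The web has S = 9 species and L = 15 feeding links.
C = L / S² = 15 / 81 = 0.1852 ≈ 0.185.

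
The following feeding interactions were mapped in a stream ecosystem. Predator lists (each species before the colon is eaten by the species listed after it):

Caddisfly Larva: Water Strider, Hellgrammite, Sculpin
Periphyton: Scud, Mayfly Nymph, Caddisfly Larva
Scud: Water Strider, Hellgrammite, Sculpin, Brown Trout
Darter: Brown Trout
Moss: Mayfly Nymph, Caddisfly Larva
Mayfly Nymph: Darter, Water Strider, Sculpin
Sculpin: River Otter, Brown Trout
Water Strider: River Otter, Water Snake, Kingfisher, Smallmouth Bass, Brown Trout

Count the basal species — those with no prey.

2

Basal species (no prey listed): Moss, Periphyton.
Count: 2.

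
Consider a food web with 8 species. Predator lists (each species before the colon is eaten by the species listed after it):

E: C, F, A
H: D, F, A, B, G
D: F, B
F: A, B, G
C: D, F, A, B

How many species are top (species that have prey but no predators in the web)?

Top species (has prey, but nothing eats it): A, B, G.
Count: 3.

3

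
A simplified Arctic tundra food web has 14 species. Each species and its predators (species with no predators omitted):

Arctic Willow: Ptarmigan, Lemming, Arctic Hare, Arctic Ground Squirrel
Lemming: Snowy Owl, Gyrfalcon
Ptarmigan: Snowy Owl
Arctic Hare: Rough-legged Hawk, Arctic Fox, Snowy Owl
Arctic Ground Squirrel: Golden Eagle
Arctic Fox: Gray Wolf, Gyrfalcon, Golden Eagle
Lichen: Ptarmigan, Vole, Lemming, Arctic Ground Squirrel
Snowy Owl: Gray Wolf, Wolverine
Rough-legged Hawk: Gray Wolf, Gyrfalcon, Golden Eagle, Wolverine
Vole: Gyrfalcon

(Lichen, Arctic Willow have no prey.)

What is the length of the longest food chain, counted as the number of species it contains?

4 species

One longest chain: Arctic Willow → Arctic Hare → Arctic Fox → Gray Wolf.
It has 4 species and 3 links.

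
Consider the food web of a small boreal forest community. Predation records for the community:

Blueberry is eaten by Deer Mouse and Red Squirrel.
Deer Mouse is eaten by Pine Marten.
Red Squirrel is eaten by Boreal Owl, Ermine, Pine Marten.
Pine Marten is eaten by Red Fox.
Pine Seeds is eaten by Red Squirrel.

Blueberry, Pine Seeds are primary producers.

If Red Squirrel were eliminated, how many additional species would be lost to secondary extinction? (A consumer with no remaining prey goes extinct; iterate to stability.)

2

Remove Red Squirrel.
Round 1: Ermine (all prey gone), Boreal Owl (all prey gone) → extinct.
No further losses. Total secondary extinctions: 2.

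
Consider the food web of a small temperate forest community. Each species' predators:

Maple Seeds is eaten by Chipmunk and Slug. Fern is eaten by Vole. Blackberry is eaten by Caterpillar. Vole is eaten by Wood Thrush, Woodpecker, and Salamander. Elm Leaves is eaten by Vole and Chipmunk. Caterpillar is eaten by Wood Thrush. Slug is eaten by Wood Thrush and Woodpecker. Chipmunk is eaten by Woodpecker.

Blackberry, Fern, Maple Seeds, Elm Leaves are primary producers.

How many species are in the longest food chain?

One longest chain: Maple Seeds → Slug → Wood Thrush.
It has 3 species and 2 links.

3 species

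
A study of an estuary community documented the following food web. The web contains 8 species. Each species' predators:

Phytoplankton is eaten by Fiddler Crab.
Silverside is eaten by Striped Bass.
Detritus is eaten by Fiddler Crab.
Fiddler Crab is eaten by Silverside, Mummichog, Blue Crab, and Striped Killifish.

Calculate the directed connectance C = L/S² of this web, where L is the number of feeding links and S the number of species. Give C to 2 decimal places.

The web has S = 8 species and L = 7 feeding links.
C = L / S² = 7 / 64 = 0.1094 ≈ 0.11.

C = 0.11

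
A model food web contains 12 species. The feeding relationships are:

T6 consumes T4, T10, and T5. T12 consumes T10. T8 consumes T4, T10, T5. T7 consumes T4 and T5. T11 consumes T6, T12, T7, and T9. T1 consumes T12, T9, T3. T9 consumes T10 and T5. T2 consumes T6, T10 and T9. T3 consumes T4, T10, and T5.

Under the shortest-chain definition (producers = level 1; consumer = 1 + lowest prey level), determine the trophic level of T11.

Trophic level 3

T5 is a producer → level 1.
T7 eats T5 → level 2.
T11 eats T7 → level 3.
No prey of T11 is below level 2, so 3 is the minimum.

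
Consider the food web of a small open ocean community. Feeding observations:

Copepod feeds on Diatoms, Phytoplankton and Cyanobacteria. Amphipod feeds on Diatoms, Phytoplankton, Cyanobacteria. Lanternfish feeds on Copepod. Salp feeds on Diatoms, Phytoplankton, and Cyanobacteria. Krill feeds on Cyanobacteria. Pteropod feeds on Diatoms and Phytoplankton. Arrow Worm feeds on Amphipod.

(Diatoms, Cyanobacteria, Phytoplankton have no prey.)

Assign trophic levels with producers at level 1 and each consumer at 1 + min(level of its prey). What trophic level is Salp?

Trophic level 2

Diatoms is a producer → level 1.
Salp eats Diatoms → level 2.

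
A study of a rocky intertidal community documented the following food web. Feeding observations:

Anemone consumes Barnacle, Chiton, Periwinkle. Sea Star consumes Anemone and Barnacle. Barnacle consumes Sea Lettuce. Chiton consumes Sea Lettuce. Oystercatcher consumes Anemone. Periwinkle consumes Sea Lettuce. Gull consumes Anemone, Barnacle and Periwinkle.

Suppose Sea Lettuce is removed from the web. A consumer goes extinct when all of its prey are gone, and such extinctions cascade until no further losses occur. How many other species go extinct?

7

Remove Sea Lettuce.
Round 1: Periwinkle (all prey gone), Barnacle (all prey gone), Chiton (all prey gone) → extinct.
Round 2: Anemone (all prey gone) → extinct.
Round 3: Oystercatcher (all prey gone), Sea Star (all prey gone), Gull (all prey gone) → extinct.
No further losses. Total secondary extinctions: 7.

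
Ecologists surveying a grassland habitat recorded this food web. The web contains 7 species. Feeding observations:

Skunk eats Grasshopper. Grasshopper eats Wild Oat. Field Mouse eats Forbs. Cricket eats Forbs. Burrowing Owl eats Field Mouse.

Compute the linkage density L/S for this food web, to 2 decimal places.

There are L = 5 links among S = 7 species.
L/S = 5/7 = 0.7143 ≈ 0.71.

L/S = 0.71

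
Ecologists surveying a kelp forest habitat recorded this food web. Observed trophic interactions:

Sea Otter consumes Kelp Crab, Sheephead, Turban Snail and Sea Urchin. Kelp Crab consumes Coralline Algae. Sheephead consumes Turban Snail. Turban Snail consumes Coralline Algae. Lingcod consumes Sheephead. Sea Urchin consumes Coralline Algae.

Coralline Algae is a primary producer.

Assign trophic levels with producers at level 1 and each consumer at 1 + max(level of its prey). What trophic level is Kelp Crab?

Trophic level 2

Coralline Algae is a producer → level 1.
Kelp Crab eats Coralline Algae → level 2.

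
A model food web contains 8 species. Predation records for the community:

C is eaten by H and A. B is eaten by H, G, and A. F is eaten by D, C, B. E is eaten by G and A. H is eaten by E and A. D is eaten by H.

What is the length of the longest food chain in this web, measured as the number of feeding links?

One longest chain: F → D → H → E → G.
It has 5 species and 4 links.

4 links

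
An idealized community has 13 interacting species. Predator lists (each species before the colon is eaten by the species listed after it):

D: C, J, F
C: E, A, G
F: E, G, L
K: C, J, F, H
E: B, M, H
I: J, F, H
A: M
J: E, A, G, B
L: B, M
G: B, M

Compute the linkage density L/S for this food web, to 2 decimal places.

There are L = 28 links among S = 13 species.
L/S = 28/13 = 2.1538 ≈ 2.15.

L/S = 2.15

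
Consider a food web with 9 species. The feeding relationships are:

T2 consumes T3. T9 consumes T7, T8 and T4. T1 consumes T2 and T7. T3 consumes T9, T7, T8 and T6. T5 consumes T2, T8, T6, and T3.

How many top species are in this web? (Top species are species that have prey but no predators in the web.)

2

Top species (has prey, but nothing eats it): T1, T5.
Count: 2.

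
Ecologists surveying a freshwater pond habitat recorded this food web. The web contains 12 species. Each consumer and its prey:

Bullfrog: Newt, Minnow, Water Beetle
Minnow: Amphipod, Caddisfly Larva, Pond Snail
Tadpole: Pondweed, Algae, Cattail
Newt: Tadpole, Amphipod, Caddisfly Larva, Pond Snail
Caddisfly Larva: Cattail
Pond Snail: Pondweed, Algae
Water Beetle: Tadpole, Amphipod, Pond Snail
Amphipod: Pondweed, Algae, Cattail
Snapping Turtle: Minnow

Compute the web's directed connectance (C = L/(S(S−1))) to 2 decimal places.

C = 0.17

The web has S = 12 species and L = 23 feeding links.
C = L / (S(S−1)) = 23 / 132 = 0.1742 ≈ 0.17.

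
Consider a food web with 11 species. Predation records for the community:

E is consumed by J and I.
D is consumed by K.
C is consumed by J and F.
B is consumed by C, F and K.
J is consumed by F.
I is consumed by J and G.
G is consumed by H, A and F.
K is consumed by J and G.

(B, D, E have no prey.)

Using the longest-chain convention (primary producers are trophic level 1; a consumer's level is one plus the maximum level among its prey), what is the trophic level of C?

Trophic level 2

B is a producer → level 1.
C eats B → level 2.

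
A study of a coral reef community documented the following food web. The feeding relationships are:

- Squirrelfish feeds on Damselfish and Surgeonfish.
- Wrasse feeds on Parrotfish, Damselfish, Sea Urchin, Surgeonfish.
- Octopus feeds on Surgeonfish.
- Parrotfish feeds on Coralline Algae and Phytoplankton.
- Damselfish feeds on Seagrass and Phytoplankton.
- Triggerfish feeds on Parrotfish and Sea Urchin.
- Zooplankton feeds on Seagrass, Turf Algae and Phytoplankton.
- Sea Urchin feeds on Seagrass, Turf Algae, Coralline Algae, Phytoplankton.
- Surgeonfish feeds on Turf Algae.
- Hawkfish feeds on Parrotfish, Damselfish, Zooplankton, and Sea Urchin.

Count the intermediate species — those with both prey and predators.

5

Intermediate species (has both prey and predators): Damselfish, Zooplankton, Surgeonfish, Sea Urchin, Parrotfish.
Count: 5.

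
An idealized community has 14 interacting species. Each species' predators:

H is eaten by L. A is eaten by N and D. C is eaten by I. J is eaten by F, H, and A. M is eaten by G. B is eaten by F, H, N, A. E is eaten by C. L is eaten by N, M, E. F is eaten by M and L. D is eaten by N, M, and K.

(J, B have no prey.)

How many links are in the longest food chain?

One longest chain: J → H → L → E → C → I.
It has 6 species and 5 links.

5 links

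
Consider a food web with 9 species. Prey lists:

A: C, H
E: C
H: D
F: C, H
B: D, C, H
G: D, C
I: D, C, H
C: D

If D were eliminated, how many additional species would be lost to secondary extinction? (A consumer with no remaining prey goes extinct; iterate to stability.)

Remove D.
Round 1: C (all prey gone), H (all prey gone) → extinct.
Round 2: I (all prey gone), A (all prey gone), E (all prey gone), B (all prey gone), G (all prey gone), F (all prey gone) → extinct.
No further losses. Total secondary extinctions: 8.

8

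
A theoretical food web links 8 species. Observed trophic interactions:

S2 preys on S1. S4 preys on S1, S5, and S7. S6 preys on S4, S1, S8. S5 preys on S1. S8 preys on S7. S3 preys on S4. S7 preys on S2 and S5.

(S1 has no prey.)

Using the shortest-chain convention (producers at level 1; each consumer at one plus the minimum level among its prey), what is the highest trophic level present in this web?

4

Producers (level 1): S1.
Following each consumer down to its lowest-level prey: S1 → S2 → S7 → S8 (levels 1 through 4).
All prey of S8 (S7 3) are at level 3 or above, so S8 is at level 1 + 3 = 4.
Every consumer has at least one prey at level 3 or below, so none exceeds level 4.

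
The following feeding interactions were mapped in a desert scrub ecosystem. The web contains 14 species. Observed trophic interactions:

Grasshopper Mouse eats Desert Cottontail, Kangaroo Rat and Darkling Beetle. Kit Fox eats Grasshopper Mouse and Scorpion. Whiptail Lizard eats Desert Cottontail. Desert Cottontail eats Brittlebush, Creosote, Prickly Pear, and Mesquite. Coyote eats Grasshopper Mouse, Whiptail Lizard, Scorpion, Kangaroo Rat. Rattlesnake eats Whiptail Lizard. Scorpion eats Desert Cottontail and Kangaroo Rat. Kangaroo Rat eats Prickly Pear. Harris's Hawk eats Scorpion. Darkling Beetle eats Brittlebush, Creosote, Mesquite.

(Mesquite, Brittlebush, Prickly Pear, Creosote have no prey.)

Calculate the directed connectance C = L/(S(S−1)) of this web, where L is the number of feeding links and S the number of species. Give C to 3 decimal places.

The web has S = 14 species and L = 22 feeding links.
C = L / (S(S−1)) = 22 / 182 = 0.1209 ≈ 0.121.

C = 0.121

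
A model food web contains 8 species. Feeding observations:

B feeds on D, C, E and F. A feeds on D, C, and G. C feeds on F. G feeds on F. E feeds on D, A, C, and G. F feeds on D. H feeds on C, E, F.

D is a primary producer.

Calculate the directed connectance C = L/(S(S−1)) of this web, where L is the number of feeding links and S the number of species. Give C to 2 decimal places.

C = 0.30

The web has S = 8 species and L = 17 feeding links.
C = L / (S(S−1)) = 17 / 56 = 0.3036 ≈ 0.30.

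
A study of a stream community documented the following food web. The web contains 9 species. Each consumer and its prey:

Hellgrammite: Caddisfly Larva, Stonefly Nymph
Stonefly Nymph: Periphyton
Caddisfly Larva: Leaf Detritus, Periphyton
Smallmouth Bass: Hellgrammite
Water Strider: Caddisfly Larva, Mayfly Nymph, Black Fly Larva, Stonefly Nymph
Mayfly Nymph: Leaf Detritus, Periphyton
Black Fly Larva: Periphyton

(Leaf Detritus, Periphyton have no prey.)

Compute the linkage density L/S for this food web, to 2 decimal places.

There are L = 13 links among S = 9 species.
L/S = 13/9 = 1.4444 ≈ 1.44.

L/S = 1.44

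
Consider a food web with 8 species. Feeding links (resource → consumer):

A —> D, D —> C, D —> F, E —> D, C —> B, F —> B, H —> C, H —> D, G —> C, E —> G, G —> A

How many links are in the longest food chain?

One longest chain: E → G → A → D → C → B.
It has 6 species and 5 links.

5 links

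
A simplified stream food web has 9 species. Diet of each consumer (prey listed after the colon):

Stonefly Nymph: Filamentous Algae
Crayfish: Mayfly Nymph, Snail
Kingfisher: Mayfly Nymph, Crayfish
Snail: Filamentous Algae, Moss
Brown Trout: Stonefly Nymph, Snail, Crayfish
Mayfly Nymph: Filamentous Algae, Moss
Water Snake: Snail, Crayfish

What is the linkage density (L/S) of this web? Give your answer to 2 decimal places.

L/S = 1.56

There are L = 14 links among S = 9 species.
L/S = 14/9 = 1.5556 ≈ 1.56.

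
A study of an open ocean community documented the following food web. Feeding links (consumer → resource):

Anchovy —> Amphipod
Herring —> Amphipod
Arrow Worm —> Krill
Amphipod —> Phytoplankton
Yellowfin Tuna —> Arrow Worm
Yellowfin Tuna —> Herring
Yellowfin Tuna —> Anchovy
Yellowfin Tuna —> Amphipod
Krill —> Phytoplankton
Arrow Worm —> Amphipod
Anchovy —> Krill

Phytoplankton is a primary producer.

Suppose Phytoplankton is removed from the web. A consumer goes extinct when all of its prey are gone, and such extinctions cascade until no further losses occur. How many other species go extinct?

Remove Phytoplankton.
Round 1: Amphipod (all prey gone), Krill (all prey gone) → extinct.
Round 2: Herring (all prey gone), Anchovy (all prey gone), Arrow Worm (all prey gone) → extinct.
Round 3: Yellowfin Tuna (all prey gone) → extinct.
No further losses. Total secondary extinctions: 6.

6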